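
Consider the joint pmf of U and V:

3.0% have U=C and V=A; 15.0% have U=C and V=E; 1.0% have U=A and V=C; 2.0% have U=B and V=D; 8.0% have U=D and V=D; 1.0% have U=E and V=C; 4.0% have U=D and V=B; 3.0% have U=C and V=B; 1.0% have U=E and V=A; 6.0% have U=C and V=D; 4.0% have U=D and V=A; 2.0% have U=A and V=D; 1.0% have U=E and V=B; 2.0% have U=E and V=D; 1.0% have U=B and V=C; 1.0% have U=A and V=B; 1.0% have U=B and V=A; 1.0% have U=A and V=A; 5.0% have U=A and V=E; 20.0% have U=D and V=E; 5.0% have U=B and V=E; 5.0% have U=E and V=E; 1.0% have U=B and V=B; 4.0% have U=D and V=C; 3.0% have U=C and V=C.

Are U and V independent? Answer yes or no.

Every cell satisfies P(U,V) = P(U)·P(V). For instance P(U=E) = 0.100, P(V=A) = 0.100, and 0.100×0.100 = 0.010 matches the joint entry. So U and V are independent.

yes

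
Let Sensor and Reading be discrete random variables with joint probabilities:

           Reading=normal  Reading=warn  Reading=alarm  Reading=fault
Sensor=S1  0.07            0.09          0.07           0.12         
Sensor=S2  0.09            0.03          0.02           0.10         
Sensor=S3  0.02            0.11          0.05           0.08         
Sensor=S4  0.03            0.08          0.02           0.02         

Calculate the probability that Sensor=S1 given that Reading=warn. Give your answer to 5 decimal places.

P(Reading=warn) = 0.09 + 0.03 + 0.11 + 0.08 = 0.31.
P(Sensor=S1 | Reading=warn) = 0.09/0.31 = 0.29032.

0.29032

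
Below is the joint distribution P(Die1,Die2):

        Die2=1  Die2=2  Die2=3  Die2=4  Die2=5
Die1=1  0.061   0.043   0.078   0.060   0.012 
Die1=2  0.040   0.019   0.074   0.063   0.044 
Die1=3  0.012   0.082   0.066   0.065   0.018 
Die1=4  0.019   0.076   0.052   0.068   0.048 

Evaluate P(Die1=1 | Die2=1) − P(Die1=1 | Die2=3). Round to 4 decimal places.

P(Die2=1) = 0.061 + 0.040 + 0.012 + 0.019 = 0.132; P(Die1=1 | Die2=1) = 0.061/0.132 = 0.46212.
P(Die2=3) = 0.078 + 0.074 + 0.066 + 0.052 = 0.270; P(Die1=1 | Die2=3) = 0.078/0.270 = 0.28889.
Difference = 0.1732.

0.1732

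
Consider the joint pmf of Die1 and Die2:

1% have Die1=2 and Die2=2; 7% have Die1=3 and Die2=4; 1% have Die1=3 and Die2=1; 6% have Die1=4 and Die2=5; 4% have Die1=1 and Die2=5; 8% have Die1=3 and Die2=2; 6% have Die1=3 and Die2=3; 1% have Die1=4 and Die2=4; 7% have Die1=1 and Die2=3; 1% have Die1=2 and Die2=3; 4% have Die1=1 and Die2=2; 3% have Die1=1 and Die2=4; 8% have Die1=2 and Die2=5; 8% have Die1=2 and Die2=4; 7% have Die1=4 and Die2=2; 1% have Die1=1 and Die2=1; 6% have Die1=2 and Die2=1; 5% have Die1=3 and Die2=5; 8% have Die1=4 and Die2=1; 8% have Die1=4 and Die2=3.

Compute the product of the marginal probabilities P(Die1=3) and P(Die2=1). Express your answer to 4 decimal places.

P(Die1=3) = 0.01 + 0.08 + 0.06 + 0.07 + 0.05 = 0.27.
P(Die2=1) = 0.01 + 0.06 + 0.01 + 0.08 = 0.16.
Product: 0.27 × 0.16 = 0.0432.

0.0432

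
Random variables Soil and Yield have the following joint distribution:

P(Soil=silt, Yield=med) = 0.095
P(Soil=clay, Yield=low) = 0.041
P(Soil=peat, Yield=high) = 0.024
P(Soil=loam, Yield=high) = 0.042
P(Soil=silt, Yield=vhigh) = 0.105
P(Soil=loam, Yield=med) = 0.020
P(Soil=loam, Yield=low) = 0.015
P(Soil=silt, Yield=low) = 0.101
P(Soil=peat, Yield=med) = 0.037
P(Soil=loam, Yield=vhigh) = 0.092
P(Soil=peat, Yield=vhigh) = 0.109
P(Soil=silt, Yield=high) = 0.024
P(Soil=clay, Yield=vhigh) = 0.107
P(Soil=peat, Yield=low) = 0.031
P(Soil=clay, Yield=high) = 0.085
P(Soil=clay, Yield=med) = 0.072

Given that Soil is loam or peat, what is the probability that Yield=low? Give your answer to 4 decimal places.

P(Soil=loam) = 0.015 + 0.020 + 0.042 + 0.092 = 0.169.
P(Soil=peat) = 0.031 + 0.037 + 0.024 + 0.109 = 0.201.
P(Soil ∈ {loam, peat}) = 0.169 + 0.201 = 0.370; P(Yield=low, Soil ∈ {loam, peat}) = 0.015 + 0.031 = 0.046.
P(Yield=low | Soil ∈ {loam, peat}) = 0.046/0.370 = 0.1243.

0.1243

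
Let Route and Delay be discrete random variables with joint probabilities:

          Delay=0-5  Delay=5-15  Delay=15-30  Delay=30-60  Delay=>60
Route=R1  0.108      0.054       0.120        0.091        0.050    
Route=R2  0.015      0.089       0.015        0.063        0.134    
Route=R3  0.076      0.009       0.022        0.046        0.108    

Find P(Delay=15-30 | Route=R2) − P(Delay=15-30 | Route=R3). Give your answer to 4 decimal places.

P(Route=R2) = 0.015 + 0.089 + 0.015 + 0.063 + 0.134 = 0.316; P(Delay=15-30 | Route=R2) = 0.015/0.316 = 0.04747.
P(Route=R3) = 0.076 + 0.009 + 0.022 + 0.046 + 0.108 = 0.261; P(Delay=15-30 | Route=R3) = 0.022/0.261 = 0.08429.
Difference = -0.0368.

-0.0368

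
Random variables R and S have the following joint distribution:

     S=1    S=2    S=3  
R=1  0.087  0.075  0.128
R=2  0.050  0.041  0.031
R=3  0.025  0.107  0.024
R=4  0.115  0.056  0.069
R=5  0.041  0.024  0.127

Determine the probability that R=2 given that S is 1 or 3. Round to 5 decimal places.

0.11621

P(S=1) = 0.087 + 0.050 + 0.025 + 0.115 + 0.041 = 0.318.
P(S=3) = 0.128 + 0.031 + 0.024 + 0.069 + 0.127 = 0.379.
P(S ∈ {1, 3}) = 0.318 + 0.379 = 0.697; P(R=2, S ∈ {1, 3}) = 0.050 + 0.031 = 0.081.
P(R=2 | S ∈ {1, 3}) = 0.081/0.697 = 0.11621.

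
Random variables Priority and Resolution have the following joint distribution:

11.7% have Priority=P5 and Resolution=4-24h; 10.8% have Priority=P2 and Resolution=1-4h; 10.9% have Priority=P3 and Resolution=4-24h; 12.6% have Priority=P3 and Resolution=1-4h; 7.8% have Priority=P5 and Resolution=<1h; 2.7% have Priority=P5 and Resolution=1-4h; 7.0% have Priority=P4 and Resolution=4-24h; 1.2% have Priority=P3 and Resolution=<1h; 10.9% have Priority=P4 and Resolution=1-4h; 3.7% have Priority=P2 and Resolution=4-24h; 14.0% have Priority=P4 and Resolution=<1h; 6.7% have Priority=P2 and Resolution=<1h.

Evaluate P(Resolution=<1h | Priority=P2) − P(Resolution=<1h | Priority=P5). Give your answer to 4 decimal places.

P(Priority=P2) = 0.067 + 0.108 + 0.037 = 0.212; P(Resolution=<1h | Priority=P2) = 0.067/0.212 = 0.31604.
P(Priority=P5) = 0.078 + 0.027 + 0.117 = 0.222; P(Resolution=<1h | Priority=P5) = 0.078/0.222 = 0.35135.
Difference = -0.0353.

-0.0353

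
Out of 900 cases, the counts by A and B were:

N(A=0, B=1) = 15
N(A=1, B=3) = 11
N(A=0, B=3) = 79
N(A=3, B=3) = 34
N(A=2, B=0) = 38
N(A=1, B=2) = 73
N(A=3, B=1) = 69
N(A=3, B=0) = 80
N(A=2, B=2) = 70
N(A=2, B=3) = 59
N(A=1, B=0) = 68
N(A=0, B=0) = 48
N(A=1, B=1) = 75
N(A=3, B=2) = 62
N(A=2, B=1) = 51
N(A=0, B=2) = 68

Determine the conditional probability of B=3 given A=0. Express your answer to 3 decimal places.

0.376

Total with A=0: 48 + 15 + 68 + 79 = 210.
P(B=3 | A=0) = 79/210 = 0.376.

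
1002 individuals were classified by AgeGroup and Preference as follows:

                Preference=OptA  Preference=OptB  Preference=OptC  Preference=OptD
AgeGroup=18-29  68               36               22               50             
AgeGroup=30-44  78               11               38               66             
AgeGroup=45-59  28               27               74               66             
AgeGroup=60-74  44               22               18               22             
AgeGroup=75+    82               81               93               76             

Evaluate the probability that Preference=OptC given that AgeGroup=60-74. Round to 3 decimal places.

Total with AgeGroup=60-74: 44 + 22 + 18 + 22 = 106.
P(Preference=OptC | AgeGroup=60-74) = 18/106 = 0.170.

0.170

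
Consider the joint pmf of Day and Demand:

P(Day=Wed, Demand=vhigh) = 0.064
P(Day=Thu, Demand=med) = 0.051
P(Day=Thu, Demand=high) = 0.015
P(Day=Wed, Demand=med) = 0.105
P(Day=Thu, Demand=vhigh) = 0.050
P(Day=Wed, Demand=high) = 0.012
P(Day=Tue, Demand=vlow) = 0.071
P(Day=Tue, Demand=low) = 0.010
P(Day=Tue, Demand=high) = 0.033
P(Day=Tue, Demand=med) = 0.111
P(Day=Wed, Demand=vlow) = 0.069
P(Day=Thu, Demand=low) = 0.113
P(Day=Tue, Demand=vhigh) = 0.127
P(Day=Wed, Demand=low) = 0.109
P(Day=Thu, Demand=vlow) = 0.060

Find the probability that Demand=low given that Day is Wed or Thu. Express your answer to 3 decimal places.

0.343

P(Day=Wed) = 0.069 + 0.109 + 0.105 + 0.012 + 0.064 = 0.359.
P(Day=Thu) = 0.060 + 0.113 + 0.051 + 0.015 + 0.050 = 0.289.
P(Day ∈ {Wed, Thu}) = 0.359 + 0.289 = 0.648; P(Demand=low, Day ∈ {Wed, Thu}) = 0.109 + 0.113 = 0.222.
P(Demand=low | Day ∈ {Wed, Thu}) = 0.222/0.648 = 0.343.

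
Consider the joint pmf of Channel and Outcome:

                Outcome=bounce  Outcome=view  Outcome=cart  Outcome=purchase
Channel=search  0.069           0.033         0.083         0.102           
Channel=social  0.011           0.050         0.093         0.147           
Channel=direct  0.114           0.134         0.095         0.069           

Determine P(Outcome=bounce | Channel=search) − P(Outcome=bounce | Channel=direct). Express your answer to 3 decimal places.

P(Channel=search) = 0.069 + 0.033 + 0.083 + 0.102 = 0.287; P(Outcome=bounce | Channel=search) = 0.069/0.287 = 0.2404.
P(Channel=direct) = 0.114 + 0.134 + 0.095 + 0.069 = 0.412; P(Outcome=bounce | Channel=direct) = 0.114/0.412 = 0.2767.
Difference = -0.036.

-0.036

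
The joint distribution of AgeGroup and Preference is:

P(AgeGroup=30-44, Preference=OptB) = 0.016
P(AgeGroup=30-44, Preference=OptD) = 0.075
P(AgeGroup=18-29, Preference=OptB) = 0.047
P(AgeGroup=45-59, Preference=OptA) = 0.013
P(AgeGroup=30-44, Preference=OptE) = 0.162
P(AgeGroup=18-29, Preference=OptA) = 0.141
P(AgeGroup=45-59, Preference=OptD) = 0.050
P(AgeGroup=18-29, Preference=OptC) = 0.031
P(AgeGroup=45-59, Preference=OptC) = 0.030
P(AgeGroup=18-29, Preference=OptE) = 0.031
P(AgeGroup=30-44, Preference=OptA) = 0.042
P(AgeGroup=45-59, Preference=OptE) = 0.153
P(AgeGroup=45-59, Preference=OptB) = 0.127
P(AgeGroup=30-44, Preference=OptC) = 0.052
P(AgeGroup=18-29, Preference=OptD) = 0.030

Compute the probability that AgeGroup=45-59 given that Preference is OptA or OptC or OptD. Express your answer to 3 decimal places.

P(Preference=OptA) = 0.141 + 0.042 + 0.013 = 0.196.
P(Preference=OptC) = 0.031 + 0.052 + 0.030 = 0.113.
P(Preference=OptD) = 0.030 + 0.075 + 0.050 = 0.155.
P(Preference ∈ {OptA, OptC, OptD}) = 0.196 + 0.113 + 0.155 = 0.464; P(AgeGroup=45-59, Preference ∈ {OptA, OptC, OptD}) = 0.013 + 0.030 + 0.050 = 0.093.
P(AgeGroup=45-59 | Preference ∈ {OptA, OptC, OptD}) = 0.093/0.464 = 0.200.

0.200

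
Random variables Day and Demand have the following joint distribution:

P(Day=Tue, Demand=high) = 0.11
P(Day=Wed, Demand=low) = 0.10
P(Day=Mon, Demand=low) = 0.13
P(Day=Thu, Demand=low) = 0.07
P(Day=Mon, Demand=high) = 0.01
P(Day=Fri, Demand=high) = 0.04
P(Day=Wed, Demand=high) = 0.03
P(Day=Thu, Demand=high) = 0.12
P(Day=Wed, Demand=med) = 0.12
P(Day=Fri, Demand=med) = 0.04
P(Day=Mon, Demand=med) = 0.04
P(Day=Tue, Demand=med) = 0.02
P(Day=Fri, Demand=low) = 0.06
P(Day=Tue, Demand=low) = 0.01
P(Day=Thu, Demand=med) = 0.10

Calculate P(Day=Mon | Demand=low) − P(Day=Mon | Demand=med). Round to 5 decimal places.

0.22635

P(Demand=low) = 0.13 + 0.01 + 0.10 + 0.07 + 0.06 = 0.37; P(Day=Mon | Demand=low) = 0.13/0.37 = 0.351351.
P(Demand=med) = 0.04 + 0.02 + 0.12 + 0.10 + 0.04 = 0.32; P(Day=Mon | Demand=med) = 0.04/0.32 = 0.125000.
Difference = 0.22635.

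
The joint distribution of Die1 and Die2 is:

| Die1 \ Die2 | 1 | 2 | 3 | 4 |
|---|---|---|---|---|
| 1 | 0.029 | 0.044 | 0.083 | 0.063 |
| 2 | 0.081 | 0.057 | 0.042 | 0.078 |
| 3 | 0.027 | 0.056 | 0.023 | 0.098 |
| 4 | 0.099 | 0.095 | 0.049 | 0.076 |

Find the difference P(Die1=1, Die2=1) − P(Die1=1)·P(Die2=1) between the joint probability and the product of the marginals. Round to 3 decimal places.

P(Die1=1) = 0.029 + 0.044 + 0.083 + 0.063 = 0.219.
P(Die2=1) = 0.029 + 0.081 + 0.027 + 0.099 = 0.236.
P(Die1=1, Die2=1) − P(Die1=1)P(Die2=1) = 0.029 − 0.219×0.236 = -0.023.

-0.023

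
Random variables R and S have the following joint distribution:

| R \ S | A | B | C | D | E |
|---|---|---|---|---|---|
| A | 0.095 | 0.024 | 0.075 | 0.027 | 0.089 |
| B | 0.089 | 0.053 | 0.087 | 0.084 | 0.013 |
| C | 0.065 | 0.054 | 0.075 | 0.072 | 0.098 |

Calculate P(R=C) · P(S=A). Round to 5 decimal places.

0.09064

P(R=C) = 0.065 + 0.054 + 0.075 + 0.072 + 0.098 = 0.364.
P(S=A) = 0.095 + 0.089 + 0.065 = 0.249.
Product: 0.364 × 0.249 = 0.09064.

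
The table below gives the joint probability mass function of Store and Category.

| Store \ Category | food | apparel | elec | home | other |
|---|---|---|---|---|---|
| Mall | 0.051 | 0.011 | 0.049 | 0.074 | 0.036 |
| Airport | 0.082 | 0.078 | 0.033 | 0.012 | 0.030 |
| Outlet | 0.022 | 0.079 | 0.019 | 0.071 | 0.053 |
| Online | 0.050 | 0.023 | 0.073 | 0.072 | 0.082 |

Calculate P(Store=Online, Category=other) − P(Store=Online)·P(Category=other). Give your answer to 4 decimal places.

0.0217

P(Store=Online) = 0.050 + 0.023 + 0.073 + 0.072 + 0.082 = 0.300.
P(Category=other) = 0.036 + 0.030 + 0.053 + 0.082 = 0.201.
P(Store=Online, Category=other) − P(Store=Online)P(Category=other) = 0.082 − 0.300×0.201 = 0.0217.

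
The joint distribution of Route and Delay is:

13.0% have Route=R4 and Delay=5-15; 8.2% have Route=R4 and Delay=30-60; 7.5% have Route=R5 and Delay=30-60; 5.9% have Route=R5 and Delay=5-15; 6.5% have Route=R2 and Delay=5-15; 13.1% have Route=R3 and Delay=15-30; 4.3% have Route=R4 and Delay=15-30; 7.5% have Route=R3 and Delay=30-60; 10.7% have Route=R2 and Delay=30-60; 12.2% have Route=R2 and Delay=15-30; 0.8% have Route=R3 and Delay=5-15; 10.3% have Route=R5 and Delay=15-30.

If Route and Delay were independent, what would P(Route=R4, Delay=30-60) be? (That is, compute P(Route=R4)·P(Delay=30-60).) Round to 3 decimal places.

0.086

P(Route=R4) = 0.130 + 0.043 + 0.082 = 0.255.
P(Delay=30-60) = 0.107 + 0.075 + 0.082 + 0.075 = 0.339.
Product: 0.255 × 0.339 = 0.086.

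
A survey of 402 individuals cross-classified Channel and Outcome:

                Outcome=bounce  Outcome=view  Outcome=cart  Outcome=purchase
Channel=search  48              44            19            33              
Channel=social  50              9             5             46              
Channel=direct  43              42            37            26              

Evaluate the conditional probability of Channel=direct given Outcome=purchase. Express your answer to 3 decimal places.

0.248

Total with Outcome=purchase: 33 + 46 + 26 = 105.
P(Channel=direct | Outcome=purchase) = 26/105 = 0.248.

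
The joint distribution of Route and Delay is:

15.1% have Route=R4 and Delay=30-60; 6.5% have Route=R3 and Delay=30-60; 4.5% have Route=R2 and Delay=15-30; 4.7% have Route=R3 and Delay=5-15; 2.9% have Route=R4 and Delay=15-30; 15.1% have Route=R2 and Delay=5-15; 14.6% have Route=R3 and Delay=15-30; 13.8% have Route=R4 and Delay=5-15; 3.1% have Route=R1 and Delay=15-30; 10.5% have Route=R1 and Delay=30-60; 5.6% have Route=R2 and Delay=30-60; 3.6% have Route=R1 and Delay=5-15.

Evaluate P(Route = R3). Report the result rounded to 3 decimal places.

P(Route=R3) = 0.047 + 0.146 + 0.065 = 0.258.

0.258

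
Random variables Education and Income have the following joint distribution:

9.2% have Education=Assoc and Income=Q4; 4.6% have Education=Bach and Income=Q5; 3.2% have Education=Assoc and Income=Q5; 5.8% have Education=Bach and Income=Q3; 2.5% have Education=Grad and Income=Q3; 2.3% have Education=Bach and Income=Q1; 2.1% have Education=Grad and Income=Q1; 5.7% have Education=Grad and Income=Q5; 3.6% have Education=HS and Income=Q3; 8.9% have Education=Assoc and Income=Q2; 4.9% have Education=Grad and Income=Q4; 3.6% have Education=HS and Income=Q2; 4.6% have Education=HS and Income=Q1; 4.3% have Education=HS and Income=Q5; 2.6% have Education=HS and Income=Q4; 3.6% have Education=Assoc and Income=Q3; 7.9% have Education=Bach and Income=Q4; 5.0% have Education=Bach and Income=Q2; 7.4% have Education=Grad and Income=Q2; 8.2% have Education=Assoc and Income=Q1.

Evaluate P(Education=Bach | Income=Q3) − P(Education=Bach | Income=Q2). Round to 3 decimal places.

0.173

P(Income=Q3) = 0.036 + 0.036 + 0.058 + 0.025 = 0.155; P(Education=Bach | Income=Q3) = 0.058/0.155 = 0.3742.
P(Income=Q2) = 0.036 + 0.089 + 0.050 + 0.074 = 0.249; P(Education=Bach | Income=Q2) = 0.050/0.249 = 0.2008.
Difference = 0.173.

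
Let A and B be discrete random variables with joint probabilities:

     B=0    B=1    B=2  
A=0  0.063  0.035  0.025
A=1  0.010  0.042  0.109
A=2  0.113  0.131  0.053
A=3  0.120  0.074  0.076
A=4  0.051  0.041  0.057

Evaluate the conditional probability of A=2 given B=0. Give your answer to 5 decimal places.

0.31653

P(B=0) = 0.063 + 0.010 + 0.113 + 0.120 + 0.051 = 0.357.
P(A=2 | B=0) = 0.113/0.357 = 0.31653.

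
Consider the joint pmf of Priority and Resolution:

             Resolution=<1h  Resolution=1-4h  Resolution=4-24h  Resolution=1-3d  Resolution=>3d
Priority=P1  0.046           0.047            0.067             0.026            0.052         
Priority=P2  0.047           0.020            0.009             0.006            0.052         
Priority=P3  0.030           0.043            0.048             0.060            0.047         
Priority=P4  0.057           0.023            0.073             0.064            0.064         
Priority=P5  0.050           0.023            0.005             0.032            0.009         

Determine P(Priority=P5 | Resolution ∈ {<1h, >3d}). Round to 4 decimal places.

0.1300

P(Resolution=<1h) = 0.046 + 0.047 + 0.030 + 0.057 + 0.050 = 0.230.
P(Resolution=>3d) = 0.052 + 0.052 + 0.047 + 0.064 + 0.009 = 0.224.
P(Resolution ∈ {<1h, >3d}) = 0.230 + 0.224 = 0.454; P(Priority=P5, Resolution ∈ {<1h, >3d}) = 0.050 + 0.009 = 0.059.
P(Priority=P5 | Resolution ∈ {<1h, >3d}) = 0.059/0.454 = 0.1300.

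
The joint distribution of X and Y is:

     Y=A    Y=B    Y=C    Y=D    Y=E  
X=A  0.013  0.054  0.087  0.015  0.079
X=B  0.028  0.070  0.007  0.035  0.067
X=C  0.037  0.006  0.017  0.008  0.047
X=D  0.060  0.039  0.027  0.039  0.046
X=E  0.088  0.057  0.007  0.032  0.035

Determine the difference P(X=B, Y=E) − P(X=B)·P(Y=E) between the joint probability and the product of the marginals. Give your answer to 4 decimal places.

P(X=B) = 0.028 + 0.070 + 0.007 + 0.035 + 0.067 = 0.207.
P(Y=E) = 0.079 + 0.067 + 0.047 + 0.046 + 0.035 = 0.274.
P(X=B, Y=E) − P(X=B)P(Y=E) = 0.067 − 0.207×0.274 = 0.0103.

0.0103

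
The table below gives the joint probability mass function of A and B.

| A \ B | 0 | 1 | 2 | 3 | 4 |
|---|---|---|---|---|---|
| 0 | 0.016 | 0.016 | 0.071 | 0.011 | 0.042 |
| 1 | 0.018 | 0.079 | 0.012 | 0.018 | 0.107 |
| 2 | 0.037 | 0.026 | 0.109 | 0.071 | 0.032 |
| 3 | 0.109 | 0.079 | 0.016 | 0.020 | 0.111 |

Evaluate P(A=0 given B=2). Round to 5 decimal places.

0.34135

P(B=2) = 0.071 + 0.012 + 0.109 + 0.016 = 0.208.
P(A=0 | B=2) = 0.071/0.208 = 0.34135.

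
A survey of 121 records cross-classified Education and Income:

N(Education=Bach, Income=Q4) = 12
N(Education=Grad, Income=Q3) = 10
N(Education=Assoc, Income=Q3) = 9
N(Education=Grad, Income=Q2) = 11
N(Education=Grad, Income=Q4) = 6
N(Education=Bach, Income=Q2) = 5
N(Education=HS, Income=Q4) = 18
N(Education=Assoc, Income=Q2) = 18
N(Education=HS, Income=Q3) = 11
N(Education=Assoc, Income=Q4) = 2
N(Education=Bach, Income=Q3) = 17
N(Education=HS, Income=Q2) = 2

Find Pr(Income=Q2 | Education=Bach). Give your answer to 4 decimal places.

0.1471

Total with Education=Bach: 5 + 17 + 12 = 34.
P(Income=Q2 | Education=Bach) = 5/34 = 0.1471.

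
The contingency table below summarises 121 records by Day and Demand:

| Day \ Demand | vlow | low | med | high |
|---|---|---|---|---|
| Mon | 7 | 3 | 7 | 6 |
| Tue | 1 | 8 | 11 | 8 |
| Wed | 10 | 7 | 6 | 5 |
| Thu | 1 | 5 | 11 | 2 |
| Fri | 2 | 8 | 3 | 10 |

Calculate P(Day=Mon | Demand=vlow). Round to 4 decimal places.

0.3333

Total with Demand=vlow: 7 + 1 + 10 + 1 + 2 = 21.
P(Day=Mon | Demand=vlow) = 7/21 = 0.3333.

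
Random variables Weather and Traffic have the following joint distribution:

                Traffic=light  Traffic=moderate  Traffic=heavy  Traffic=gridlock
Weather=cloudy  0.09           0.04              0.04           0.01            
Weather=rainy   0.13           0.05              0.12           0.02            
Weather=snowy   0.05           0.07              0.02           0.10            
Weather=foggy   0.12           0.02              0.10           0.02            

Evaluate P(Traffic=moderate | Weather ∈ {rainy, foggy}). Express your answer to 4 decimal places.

0.1207

P(Weather=rainy) = 0.13 + 0.05 + 0.12 + 0.02 = 0.32.
P(Weather=foggy) = 0.12 + 0.02 + 0.10 + 0.02 = 0.26.
P(Weather ∈ {rainy, foggy}) = 0.32 + 0.26 = 0.58; P(Traffic=moderate, Weather ∈ {rainy, foggy}) = 0.05 + 0.02 = 0.07.
P(Traffic=moderate | Weather ∈ {rainy, foggy}) = 0.07/0.58 = 0.1207.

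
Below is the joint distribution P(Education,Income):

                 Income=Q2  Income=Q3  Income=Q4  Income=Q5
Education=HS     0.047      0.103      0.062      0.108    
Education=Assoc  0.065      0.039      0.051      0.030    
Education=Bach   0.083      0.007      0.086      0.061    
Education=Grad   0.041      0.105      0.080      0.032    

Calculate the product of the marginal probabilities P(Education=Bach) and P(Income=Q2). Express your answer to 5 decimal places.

0.05593

P(Education=Bach) = 0.083 + 0.007 + 0.086 + 0.061 = 0.237.
P(Income=Q2) = 0.047 + 0.065 + 0.083 + 0.041 = 0.236.
Product: 0.237 × 0.236 = 0.05593.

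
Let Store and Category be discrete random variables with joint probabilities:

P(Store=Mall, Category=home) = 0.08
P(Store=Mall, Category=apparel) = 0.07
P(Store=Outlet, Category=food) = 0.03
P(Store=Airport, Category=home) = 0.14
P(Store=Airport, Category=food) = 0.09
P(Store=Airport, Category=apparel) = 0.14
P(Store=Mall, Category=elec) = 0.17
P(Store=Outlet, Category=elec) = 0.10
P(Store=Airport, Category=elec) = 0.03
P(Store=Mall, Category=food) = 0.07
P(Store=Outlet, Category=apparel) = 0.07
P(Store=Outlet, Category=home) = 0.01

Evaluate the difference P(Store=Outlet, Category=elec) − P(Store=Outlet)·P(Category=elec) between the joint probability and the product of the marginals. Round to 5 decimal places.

P(Store=Outlet) = 0.03 + 0.07 + 0.10 + 0.01 = 0.21.
P(Category=elec) = 0.17 + 0.03 + 0.10 = 0.30.
P(Store=Outlet, Category=elec) − P(Store=Outlet)P(Category=elec) = 0.10 − 0.21×0.30 = 0.03700.

0.03700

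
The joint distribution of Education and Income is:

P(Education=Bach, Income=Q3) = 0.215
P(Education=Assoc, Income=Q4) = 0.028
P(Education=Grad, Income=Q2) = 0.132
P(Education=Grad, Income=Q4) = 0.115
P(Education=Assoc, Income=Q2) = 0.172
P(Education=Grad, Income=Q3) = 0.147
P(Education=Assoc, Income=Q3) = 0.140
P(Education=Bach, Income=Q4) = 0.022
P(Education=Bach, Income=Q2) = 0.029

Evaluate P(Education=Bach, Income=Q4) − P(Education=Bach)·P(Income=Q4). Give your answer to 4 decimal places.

-0.0219

P(Education=Bach) = 0.029 + 0.215 + 0.022 = 0.266.
P(Income=Q4) = 0.028 + 0.022 + 0.115 = 0.165.
P(Education=Bach, Income=Q4) − P(Education=Bach)P(Income=Q4) = 0.022 − 0.266×0.165 = -0.0219.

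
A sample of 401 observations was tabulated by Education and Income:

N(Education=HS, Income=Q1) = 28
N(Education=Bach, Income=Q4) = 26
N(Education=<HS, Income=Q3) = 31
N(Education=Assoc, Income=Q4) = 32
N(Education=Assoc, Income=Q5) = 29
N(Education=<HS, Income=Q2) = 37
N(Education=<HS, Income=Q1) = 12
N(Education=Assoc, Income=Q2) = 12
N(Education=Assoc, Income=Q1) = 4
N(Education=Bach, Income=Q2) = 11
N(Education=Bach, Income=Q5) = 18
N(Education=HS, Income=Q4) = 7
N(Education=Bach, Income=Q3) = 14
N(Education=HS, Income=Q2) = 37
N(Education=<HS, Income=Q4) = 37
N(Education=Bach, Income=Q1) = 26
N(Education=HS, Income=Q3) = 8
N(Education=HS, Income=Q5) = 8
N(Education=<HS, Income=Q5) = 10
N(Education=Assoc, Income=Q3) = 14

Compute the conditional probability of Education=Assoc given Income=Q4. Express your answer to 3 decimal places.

0.314

Total with Income=Q4: 37 + 7 + 32 + 26 = 102.
P(Education=Assoc | Income=Q4) = 32/102 = 0.314.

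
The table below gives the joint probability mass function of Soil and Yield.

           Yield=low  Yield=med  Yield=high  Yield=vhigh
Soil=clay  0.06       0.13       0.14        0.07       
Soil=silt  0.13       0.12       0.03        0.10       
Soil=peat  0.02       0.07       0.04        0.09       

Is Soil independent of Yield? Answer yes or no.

no

P(Soil=clay) = 0.40 and P(Yield=high) = 0.21, so their product is 0.0840, but P(Soil=clay, Yield=high) = 0.14. Since these differ, Soil and Yield are not independent.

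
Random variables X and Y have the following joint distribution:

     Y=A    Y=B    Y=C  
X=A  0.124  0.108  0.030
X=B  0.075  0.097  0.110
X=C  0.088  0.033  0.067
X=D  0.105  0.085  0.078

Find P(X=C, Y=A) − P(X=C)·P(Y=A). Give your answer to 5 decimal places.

0.01430

P(X=C) = 0.088 + 0.033 + 0.067 = 0.188.
P(Y=A) = 0.124 + 0.075 + 0.088 + 0.105 = 0.392.
P(X=C, Y=A) − P(X=C)P(Y=A) = 0.088 − 0.188×0.392 = 0.01430.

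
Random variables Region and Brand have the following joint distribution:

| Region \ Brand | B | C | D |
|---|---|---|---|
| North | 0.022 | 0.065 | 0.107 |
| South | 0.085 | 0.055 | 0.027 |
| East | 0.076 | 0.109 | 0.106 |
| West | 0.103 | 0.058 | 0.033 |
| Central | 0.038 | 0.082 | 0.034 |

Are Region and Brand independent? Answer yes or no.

P(Region=North) = 0.194 and P(Brand=D) = 0.307, so their product is 0.05956, but P(Region=North, Brand=D) = 0.107. Since these differ, Region and Brand are not independent.

no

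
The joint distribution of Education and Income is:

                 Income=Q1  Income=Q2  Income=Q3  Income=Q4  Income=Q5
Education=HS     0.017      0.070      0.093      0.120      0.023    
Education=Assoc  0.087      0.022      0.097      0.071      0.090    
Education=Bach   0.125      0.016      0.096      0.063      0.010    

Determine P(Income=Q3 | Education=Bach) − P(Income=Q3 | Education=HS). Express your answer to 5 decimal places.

P(Education=Bach) = 0.125 + 0.016 + 0.096 + 0.063 + 0.010 = 0.310; P(Income=Q3 | Education=Bach) = 0.096/0.310 = 0.309677.
P(Education=HS) = 0.017 + 0.070 + 0.093 + 0.120 + 0.023 = 0.323; P(Income=Q3 | Education=HS) = 0.093/0.323 = 0.287926.
Difference = 0.02175.

0.02175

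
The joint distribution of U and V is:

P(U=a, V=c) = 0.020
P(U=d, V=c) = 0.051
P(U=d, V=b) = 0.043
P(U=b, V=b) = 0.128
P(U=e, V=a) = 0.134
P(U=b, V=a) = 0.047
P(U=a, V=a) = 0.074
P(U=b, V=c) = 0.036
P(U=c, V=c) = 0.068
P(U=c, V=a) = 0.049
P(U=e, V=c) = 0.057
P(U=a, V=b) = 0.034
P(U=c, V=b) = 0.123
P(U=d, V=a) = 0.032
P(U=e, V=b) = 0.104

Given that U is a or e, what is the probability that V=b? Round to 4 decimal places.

0.3262

P(U=a) = 0.074 + 0.034 + 0.020 = 0.128.
P(U=e) = 0.134 + 0.104 + 0.057 = 0.295.
P(U ∈ {a, e}) = 0.128 + 0.295 = 0.423; P(V=b, U ∈ {a, e}) = 0.034 + 0.104 = 0.138.
P(V=b | U ∈ {a, e}) = 0.138/0.423 = 0.3262.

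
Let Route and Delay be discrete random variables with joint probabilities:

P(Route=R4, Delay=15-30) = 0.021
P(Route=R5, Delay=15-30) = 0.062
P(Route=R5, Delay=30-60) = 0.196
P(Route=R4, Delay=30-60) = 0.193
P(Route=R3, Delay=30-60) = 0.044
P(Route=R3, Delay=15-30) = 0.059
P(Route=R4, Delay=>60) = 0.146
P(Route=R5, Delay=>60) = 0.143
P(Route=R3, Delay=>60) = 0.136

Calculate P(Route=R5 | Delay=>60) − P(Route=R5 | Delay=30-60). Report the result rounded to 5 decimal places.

P(Delay=>60) = 0.136 + 0.146 + 0.143 = 0.425; P(Route=R5 | Delay=>60) = 0.143/0.425 = 0.336471.
P(Delay=30-60) = 0.044 + 0.193 + 0.196 = 0.433; P(Route=R5 | Delay=30-60) = 0.196/0.433 = 0.452656.
Difference = -0.11619.

-0.11619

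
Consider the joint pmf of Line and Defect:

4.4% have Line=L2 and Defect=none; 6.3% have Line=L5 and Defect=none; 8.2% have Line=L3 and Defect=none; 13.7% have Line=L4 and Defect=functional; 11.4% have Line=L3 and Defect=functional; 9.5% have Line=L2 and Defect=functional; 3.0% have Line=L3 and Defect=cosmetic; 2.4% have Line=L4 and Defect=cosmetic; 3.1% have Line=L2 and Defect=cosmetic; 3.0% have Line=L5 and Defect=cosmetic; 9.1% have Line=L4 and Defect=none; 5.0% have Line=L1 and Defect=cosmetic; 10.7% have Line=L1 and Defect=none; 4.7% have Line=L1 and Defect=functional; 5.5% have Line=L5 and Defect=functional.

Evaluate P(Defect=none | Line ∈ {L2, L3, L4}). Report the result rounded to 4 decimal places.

0.3349

P(Line=L2) = 0.044 + 0.031 + 0.095 = 0.170.
P(Line=L3) = 0.082 + 0.030 + 0.114 = 0.226.
P(Line=L4) = 0.091 + 0.024 + 0.137 = 0.252.
P(Line ∈ {L2, L3, L4}) = 0.170 + 0.226 + 0.252 = 0.648; P(Defect=none, Line ∈ {L2, L3, L4}) = 0.044 + 0.082 + 0.091 = 0.217.
P(Defect=none | Line ∈ {L2, L3, L4}) = 0.217/0.648 = 0.3349.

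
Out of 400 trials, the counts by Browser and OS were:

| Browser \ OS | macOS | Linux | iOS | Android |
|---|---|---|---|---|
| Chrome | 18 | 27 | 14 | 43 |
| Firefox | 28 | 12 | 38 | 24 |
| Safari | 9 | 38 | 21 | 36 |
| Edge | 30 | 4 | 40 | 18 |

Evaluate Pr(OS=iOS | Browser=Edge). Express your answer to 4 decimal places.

Total with Browser=Edge: 30 + 4 + 40 + 18 = 92.
P(OS=iOS | Browser=Edge) = 40/92 = 0.4348.

0.4348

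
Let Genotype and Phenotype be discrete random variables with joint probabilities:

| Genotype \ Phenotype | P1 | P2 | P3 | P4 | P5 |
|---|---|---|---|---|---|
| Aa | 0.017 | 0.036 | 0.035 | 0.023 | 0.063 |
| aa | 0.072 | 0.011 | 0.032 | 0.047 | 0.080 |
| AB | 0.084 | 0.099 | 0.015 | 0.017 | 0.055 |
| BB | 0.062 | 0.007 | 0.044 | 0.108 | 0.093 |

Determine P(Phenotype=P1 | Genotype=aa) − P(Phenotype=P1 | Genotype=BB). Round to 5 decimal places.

0.10007

P(Genotype=aa) = 0.072 + 0.011 + 0.032 + 0.047 + 0.080 = 0.242; P(Phenotype=P1 | Genotype=aa) = 0.072/0.242 = 0.297521.
P(Genotype=BB) = 0.062 + 0.007 + 0.044 + 0.108 + 0.093 = 0.314; P(Phenotype=P1 | Genotype=BB) = 0.062/0.314 = 0.197452.
Difference = 0.10007.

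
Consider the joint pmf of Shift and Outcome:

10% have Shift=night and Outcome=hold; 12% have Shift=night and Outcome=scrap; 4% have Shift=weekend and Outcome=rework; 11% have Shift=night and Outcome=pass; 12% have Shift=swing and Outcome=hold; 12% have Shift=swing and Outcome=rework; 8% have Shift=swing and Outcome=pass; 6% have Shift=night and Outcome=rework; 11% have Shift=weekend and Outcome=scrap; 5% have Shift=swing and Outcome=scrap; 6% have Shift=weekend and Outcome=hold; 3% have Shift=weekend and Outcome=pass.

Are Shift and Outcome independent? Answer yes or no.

no

P(Shift=swing) = 0.37 and P(Outcome=scrap) = 0.28, so their product is 0.1036, but P(Shift=swing, Outcome=scrap) = 0.05. Since these differ, Shift and Outcome are not independent.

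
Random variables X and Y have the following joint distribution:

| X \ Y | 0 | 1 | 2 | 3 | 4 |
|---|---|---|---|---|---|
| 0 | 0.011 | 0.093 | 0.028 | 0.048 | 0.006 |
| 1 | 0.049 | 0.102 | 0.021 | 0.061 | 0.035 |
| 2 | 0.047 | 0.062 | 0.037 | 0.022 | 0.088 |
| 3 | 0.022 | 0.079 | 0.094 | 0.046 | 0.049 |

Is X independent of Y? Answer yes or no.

no

P(X=2) = 0.256 and P(Y=4) = 0.178, so their product is 0.04557, but P(X=2, Y=4) = 0.088. Since these differ, X and Y are not independent.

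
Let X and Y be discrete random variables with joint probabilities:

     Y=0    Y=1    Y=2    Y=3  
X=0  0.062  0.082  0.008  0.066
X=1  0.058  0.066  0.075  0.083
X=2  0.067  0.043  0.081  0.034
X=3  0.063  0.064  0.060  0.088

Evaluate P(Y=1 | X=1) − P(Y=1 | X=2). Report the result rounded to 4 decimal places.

0.0429

P(X=1) = 0.058 + 0.066 + 0.075 + 0.083 = 0.282; P(Y=1 | X=1) = 0.066/0.282 = 0.23404.
P(X=2) = 0.067 + 0.043 + 0.081 + 0.034 = 0.225; P(Y=1 | X=2) = 0.043/0.225 = 0.19111.
Difference = 0.0429.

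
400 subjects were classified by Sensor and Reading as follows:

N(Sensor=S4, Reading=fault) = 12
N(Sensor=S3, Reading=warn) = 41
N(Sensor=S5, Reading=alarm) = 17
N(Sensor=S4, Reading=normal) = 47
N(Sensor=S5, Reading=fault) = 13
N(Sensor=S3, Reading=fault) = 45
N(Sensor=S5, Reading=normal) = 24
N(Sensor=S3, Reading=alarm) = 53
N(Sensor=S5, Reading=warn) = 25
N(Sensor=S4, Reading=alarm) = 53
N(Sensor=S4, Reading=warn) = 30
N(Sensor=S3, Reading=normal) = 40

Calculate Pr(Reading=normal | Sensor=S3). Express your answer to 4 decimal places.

Total with Sensor=S3: 40 + 41 + 53 + 45 = 179.
P(Reading=normal | Sensor=S3) = 40/179 = 0.2235.

0.2235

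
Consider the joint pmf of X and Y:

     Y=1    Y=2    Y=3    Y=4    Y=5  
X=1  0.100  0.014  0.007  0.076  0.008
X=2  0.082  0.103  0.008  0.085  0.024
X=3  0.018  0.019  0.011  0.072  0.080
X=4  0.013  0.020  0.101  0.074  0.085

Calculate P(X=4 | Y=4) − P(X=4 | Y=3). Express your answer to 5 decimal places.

P(Y=4) = 0.076 + 0.085 + 0.072 + 0.074 = 0.307; P(X=4 | Y=4) = 0.074/0.307 = 0.241042.
P(Y=3) = 0.007 + 0.008 + 0.011 + 0.101 = 0.127; P(X=4 | Y=3) = 0.101/0.127 = 0.795276.
Difference = -0.55423.

-0.55423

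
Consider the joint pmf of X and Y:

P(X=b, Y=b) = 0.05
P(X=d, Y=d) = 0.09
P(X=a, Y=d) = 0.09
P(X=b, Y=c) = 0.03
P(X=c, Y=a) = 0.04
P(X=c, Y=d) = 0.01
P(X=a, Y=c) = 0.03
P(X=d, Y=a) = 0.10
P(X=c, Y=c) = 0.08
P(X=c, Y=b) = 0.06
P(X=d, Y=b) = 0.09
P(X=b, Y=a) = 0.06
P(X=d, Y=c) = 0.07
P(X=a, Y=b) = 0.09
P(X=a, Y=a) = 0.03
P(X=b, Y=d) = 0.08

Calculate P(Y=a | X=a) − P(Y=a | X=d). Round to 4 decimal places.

P(X=a) = 0.03 + 0.09 + 0.03 + 0.09 = 0.24; P(Y=a | X=a) = 0.03/0.24 = 0.12500.
P(X=d) = 0.10 + 0.09 + 0.07 + 0.09 = 0.35; P(Y=a | X=d) = 0.10/0.35 = 0.28571.
Difference = -0.1607.

-0.1607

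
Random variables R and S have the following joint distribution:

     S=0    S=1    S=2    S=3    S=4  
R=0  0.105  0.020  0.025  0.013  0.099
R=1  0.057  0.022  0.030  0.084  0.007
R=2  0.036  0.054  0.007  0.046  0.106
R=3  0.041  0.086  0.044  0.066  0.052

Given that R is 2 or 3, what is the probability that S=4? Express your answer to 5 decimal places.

P(R=2) = 0.036 + 0.054 + 0.007 + 0.046 + 0.106 = 0.249.
P(R=3) = 0.041 + 0.086 + 0.044 + 0.066 + 0.052 = 0.289.
P(R ∈ {2, 3}) = 0.249 + 0.289 = 0.538; P(S=4, R ∈ {2, 3}) = 0.106 + 0.052 = 0.158.
P(S=4 | R ∈ {2, 3}) = 0.158/0.538 = 0.29368.

0.29368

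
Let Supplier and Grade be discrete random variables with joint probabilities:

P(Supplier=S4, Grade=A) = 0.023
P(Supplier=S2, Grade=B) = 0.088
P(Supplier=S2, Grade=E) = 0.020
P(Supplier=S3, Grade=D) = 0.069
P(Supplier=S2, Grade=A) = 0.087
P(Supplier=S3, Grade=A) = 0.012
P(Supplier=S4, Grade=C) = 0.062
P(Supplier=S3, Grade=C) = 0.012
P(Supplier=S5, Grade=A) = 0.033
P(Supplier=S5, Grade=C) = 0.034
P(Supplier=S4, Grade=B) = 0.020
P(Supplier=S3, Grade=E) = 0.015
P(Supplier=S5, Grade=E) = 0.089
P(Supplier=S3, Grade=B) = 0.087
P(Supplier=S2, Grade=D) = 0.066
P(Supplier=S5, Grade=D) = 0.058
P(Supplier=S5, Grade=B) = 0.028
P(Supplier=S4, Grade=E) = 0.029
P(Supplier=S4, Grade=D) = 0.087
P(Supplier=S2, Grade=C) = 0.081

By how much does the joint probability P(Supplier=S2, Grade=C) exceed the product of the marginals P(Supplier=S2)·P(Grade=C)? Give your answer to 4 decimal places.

0.0164

P(Supplier=S2) = 0.087 + 0.088 + 0.081 + 0.066 + 0.020 = 0.342.
P(Grade=C) = 0.081 + 0.012 + 0.062 + 0.034 = 0.189.
P(Supplier=S2, Grade=C) − P(Supplier=S2)P(Grade=C) = 0.081 − 0.342×0.189 = 0.0164.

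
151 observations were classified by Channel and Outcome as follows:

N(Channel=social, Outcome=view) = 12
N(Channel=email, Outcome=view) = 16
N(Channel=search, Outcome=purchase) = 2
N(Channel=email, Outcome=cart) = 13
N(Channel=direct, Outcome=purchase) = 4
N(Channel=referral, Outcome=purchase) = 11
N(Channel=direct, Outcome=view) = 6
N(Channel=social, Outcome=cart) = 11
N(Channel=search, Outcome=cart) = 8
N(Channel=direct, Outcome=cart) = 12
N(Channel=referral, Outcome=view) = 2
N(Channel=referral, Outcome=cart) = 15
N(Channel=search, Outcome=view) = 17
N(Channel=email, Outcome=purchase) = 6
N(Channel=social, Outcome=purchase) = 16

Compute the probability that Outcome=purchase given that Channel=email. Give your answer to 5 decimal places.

0.17143

Total with Channel=email: 16 + 13 + 6 = 35.
P(Outcome=purchase | Channel=email) = 6/35 = 0.17143.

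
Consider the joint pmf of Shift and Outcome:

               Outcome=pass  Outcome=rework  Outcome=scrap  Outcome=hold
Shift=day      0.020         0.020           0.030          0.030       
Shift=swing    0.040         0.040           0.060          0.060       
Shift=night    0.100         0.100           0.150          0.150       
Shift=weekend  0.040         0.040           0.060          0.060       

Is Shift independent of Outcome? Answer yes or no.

Every cell satisfies P(Shift,Outcome) = P(Shift)·P(Outcome). For instance P(Shift=weekend) = 0.200, P(Outcome=pass) = 0.200, and 0.200×0.200 = 0.040 matches the joint entry. So Shift and Outcome are independent.

yes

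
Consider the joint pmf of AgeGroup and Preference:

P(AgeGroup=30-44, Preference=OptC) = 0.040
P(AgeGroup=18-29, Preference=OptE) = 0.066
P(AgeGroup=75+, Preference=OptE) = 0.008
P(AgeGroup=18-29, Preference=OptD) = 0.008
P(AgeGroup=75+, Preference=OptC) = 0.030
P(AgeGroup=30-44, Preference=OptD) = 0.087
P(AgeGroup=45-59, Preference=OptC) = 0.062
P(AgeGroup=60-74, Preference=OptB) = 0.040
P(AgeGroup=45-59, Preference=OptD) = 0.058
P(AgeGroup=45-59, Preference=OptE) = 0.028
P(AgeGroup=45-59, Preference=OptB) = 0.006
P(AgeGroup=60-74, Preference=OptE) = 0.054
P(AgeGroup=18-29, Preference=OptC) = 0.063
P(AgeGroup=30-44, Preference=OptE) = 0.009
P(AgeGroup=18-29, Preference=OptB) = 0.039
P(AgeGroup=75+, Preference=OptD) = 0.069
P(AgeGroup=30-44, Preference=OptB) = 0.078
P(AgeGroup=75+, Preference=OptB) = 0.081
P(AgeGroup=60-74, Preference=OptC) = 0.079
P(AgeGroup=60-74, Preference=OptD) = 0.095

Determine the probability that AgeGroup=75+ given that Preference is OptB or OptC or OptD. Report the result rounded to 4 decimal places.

P(Preference=OptB) = 0.039 + 0.078 + 0.006 + 0.040 + 0.081 = 0.244.
P(Preference=OptC) = 0.063 + 0.040 + 0.062 + 0.079 + 0.030 = 0.274.
P(Preference=OptD) = 0.008 + 0.087 + 0.058 + 0.095 + 0.069 = 0.317.
P(Preference ∈ {OptB, OptC, OptD}) = 0.244 + 0.274 + 0.317 = 0.835; P(AgeGroup=75+, Preference ∈ {OptB, OptC, OptD}) = 0.081 + 0.030 + 0.069 = 0.180.
P(AgeGroup=75+ | Preference ∈ {OptB, OptC, OptD}) = 0.180/0.835 = 0.2156.

0.2156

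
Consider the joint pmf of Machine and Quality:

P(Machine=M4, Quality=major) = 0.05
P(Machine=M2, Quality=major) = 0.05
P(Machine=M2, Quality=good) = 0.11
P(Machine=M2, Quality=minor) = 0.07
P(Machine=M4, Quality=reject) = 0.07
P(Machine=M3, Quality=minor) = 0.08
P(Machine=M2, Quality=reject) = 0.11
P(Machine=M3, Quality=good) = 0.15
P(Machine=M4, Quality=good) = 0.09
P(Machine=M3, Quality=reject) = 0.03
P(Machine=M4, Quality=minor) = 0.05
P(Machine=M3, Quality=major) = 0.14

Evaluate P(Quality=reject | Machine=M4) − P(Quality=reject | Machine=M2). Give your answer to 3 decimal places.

P(Machine=M4) = 0.09 + 0.05 + 0.05 + 0.07 = 0.26; P(Quality=reject | Machine=M4) = 0.07/0.26 = 0.2692.
P(Machine=M2) = 0.11 + 0.07 + 0.05 + 0.11 = 0.34; P(Quality=reject | Machine=M2) = 0.11/0.34 = 0.3235.
Difference = -0.054.

-0.054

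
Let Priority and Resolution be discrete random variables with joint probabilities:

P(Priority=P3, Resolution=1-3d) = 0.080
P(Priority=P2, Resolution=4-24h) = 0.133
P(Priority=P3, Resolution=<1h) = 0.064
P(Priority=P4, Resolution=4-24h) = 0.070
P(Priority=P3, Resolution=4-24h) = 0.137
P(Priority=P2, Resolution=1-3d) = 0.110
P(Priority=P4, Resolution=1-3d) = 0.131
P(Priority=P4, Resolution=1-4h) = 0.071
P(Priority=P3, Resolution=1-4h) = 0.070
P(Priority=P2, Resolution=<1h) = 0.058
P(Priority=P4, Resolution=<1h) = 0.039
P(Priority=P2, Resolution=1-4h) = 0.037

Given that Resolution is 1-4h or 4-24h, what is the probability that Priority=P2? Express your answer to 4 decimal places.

0.3282

P(Resolution=1-4h) = 0.037 + 0.070 + 0.071 = 0.178.
P(Resolution=4-24h) = 0.133 + 0.137 + 0.070 = 0.340.
P(Resolution ∈ {1-4h, 4-24h}) = 0.178 + 0.340 = 0.518; P(Priority=P2, Resolution ∈ {1-4h, 4-24h}) = 0.037 + 0.133 = 0.170.
P(Priority=P2 | Resolution ∈ {1-4h, 4-24h}) = 0.170/0.518 = 0.3282.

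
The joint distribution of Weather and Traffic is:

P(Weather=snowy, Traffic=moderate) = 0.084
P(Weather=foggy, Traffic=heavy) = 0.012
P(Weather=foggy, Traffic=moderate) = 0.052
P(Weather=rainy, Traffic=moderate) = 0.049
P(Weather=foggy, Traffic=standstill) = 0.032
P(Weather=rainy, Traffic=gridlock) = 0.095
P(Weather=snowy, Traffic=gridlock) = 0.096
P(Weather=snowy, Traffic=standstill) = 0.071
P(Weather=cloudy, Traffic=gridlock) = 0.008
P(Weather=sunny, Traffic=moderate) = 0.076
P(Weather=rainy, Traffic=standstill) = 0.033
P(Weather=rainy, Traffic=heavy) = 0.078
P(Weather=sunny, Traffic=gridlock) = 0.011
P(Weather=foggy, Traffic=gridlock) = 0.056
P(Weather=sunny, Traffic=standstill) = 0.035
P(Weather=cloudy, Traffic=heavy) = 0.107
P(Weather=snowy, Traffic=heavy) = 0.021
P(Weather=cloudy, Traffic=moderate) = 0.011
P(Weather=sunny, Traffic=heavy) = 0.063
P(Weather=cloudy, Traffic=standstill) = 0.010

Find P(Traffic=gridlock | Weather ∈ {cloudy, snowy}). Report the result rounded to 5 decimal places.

P(Weather=cloudy) = 0.011 + 0.107 + 0.008 + 0.010 = 0.136.
P(Weather=snowy) = 0.084 + 0.021 + 0.096 + 0.071 = 0.272.
P(Weather ∈ {cloudy, snowy}) = 0.136 + 0.272 = 0.408; P(Traffic=gridlock, Weather ∈ {cloudy, snowy}) = 0.008 + 0.096 = 0.104.
P(Traffic=gridlock | Weather ∈ {cloudy, snowy}) = 0.104/0.408 = 0.25490.

0.25490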